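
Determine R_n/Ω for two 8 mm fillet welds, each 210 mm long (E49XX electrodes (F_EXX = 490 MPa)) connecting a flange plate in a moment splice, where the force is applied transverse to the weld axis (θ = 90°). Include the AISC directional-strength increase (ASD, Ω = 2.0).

t_e = 0.707 × 8 = 5.656 mm; A_we = 5.656 × 420 = 2376 mm².
Directional factor: 1.0 + 0.5 sin^1.5(90°) = 1.5.
F_nw = 0.6 × 490 × 1.5 = 441 MPa.
R_n/Ω = (441 × 2376) / 2.0 × 10⁻³ = 523.8 kN.

R_n/Ω ≈ 524 kN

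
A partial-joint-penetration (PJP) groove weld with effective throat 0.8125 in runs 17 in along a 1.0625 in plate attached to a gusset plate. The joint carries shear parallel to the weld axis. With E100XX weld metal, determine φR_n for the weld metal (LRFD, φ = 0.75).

E100XX → F_EXX = 100 ksi.
Effective throat (given) t_e = 0.8125 in.
A_we = 0.8125 × 17 = 13.81 in².
F_nw = 0.6 F_EXX = 60 ksi.
φR_n = 0.75 × 60 × 13.81 = 621.6 kips.

φR_n ≈ 622 kips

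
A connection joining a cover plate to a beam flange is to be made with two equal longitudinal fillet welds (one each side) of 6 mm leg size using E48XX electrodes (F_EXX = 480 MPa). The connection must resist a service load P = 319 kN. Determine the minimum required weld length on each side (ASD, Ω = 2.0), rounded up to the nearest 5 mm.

Throat t_e = 0.707 × 6 = 4.242 mm.
r_n/Ω = (0.6 × 480 × 4.242) / 2.0 = 610.8 N/mm = 0.6108 kN/mm.
L_req = P / (r_n/Ω) = 319 / 0.6108 = 522.2 mm total.
Per side: 522.2 / 2 = 261.1 mm.
Round up → use L = 265 mm on each side.

L = 265 mm on each side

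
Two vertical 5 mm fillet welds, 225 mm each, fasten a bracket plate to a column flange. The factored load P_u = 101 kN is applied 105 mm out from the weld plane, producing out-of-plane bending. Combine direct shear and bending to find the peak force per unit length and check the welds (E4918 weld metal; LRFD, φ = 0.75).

E49XX → F_EXX = 490 MPa.
L_w = 2 × 225 = 450 mm; section modulus (unit throat) S = 2 × L²/6 = 16880 mm².
Direct shear f_v = P/L_w = 101×10³/450 = 224.4 N/mm.
Moment M = P × e = 101×10³ × 105 = 10605000 N·mm; bending f_b = M/S = 628.4 N/mm.
f_max = √(f_v² + f_b²) = √(224.4² + 628.4²) = 667.3 N/mm.
φr_n = 0.75 × 0.6 × 490 × (0.707 × 5) = 779.5 N/mm → adequate.

f_max ≈ 667 N/mm; adequate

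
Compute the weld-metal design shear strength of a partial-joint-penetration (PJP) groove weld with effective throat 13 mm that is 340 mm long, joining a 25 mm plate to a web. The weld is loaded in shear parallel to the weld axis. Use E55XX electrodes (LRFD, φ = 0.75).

E55XX → F_EXX = 550 MPa.
Effective throat (given) t_e = 13 mm.
A_we = 13 × 340 = 4420 mm².
F_nw = 0.6 F_EXX = 330 MPa.
φR_n = 0.75 × 330 × 4420 × 10⁻³ = 1094 kN.

φR_n ≈ 1090 kN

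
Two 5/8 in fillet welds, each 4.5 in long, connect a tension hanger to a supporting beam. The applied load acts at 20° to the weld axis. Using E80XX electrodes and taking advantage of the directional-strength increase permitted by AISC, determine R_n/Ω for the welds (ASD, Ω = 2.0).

E80XX → F_EXX = 80 ksi.
t_e = 0.707 × 0.625 = 0.4419 in; A_we = 0.4419 × 9 = 3.977 in².
Directional factor: 1.0 + 0.5 sin^1.5(20°) = 1.1.
F_nw = 0.6 × 80 × 1.1 = 52.8 ksi.
R_n/Ω = (52.8 × 3.977) / 2.0 = 105 kip.

R_n/Ω ≈ 105 kip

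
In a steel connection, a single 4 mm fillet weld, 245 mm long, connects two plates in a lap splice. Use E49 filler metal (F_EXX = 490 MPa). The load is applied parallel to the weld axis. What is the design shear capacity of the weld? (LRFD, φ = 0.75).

Effective throat t_e = 0.707 × 4 = 2.828 mm.
Total length L = 245 mm; A_we = 2.828 × 245 = 692.9 mm².
F_nw = 0.6 F_EXX = 0.6 × 490 = 294 MPa.
φR_n = 0.75 × 294 × 692.9 × 10⁻³ = 152.8 kN.

φR_n ≈ 153 kN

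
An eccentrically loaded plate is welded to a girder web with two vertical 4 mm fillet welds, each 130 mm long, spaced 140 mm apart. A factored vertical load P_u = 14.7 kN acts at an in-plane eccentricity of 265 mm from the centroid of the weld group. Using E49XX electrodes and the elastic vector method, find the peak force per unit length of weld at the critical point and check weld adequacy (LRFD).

E49XX → F_EXX = 490 MPa.
Total weld length L_w = 260 mm. Treat welds as unit-width lines.
Polar moment about centroid: J = 2[d³/12 + d(b/2)²] = 2[130³/12 + 130×70²] = 1640000 mm³.
Direct shear f_v = P/L_w = 14.7×10³ / 260 = 56.54 N/mm (vertical).
Torsion M = P·e = 14.7×10³ × 265 = 3895500 N·mm.
Critical point at (x, y) = (70, 65) from centroid. f_tx = M·y/J = 154.4 N/mm; f_ty = M·x/J = 166.3 N/mm.
Resultant f_max = √[f_tx² + (f_v + f_ty)²] = √[154.4² + (56.54 + 166.3)²] = 271.1 N/mm.
Capacity per unit length: φr_n = 0.75 × 0.6 × 490 × (0.707 × 4) = 623.6 N/mm.
271.1 ≤ 623.6 → adequate.

f_max ≈ 271 N/mm; adequate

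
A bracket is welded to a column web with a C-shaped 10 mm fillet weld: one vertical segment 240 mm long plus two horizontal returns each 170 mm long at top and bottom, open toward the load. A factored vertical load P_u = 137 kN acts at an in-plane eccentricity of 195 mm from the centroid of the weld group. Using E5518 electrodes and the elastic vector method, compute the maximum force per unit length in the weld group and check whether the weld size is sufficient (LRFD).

E55XX → F_EXX = 550 MPa.
Total weld length L_w = 580 mm. Treat welds as unit-width lines.
Centroid: x̄ = 2×170×85 / 580 = 49.83 mm from the vertical weld.
Polar moment about centroid: J = I_x + I_y = [240³/12 + 2×170×120²] + [240×49.83² + 2(170³/12 + 170×35.17²)] = 7883000 mm³.
Direct shear f_v = P/L_w = 137×10³ / 580 = 236.2 N/mm (vertical).
Torsion M = P·e = 137×10³ × 195 = 26715000 N·mm.
Critical point at (x, y) = (120.2, 120) from centroid. f_tx = M·y/J = 406.7 N/mm; f_ty = M·x/J = 407.2 N/mm.
Resultant f_max = √[f_tx² + (f_v + f_ty)²] = √[406.7² + (236.2 + 407.2)²] = 761.2 N/mm.
Capacity per unit length: φr_n = 0.75 × 0.6 × 550 × (0.707 × 10) = 1750 N/mm.
761.2 ≤ 1750 → adequate.

f_max ≈ 761 N/mm; adequate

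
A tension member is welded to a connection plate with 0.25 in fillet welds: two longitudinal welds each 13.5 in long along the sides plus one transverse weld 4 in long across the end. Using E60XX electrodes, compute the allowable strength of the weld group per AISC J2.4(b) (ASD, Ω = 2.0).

E60XX → F_EXX = 60 ksi.
t_e = 0.707 × 0.25 = 0.1767 in.
R_nwl = 0.6 × 60 × 0.1767 × 27 = 171.8 kip (longitudinal, 2 welds).
R_nwt = 0.6 × 60 × 0.1767 × 4 = 25.45 kip (transverse, base value).
(i) R_nwl + R_nwt = 197.3 kip; (ii) 0.85 R_nwl + 1.5 R_nwt = 184.2 kip.
R_n = max = 197.3 kip [governs: (i)]; R_n/Ω = 98.63 kip.

R_n/Ω ≈ 98.6 kip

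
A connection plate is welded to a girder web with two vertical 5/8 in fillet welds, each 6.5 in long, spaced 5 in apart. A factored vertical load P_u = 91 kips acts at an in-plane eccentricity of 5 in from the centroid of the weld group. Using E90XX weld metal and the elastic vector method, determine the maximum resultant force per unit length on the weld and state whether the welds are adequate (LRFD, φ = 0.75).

f_max ≈ 19.8 kip/in; NOT adequate

E90XX → F_EXX = 90 ksi.
Total weld length L_w = 13 in. Treat welds as unit-width lines.
Polar moment about centroid: J = 2[d³/12 + d(b/2)²] = 2[6.5³/12 + 6.5×2.5²] = 127 in³.
Direct shear f_v = P/L_w = 91 / 13 = 7 kip/in (vertical).
Torsion M = P·e = 91 × 5 = 455 kip·in.
Critical point at (x, y) = (2.5, 3.25) from centroid. f_tx = M·y/J = 11.64 kip/in; f_ty = M·x/J = 8.955 kip/in.
Resultant f_max = √[f_tx² + (f_v + f_ty)²] = √[11.64² + (7 + 8.955)²] = 19.75 kip/in.
Capacity per unit length: φr_n = 0.75 × 0.6 × 90 × (0.707 × 0.625) = 17.9 kip/in.
19.75 > 17.9 → NOT adequate.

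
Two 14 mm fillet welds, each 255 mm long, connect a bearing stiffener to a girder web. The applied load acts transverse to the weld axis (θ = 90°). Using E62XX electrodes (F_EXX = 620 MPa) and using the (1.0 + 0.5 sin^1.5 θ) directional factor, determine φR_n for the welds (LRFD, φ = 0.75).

φR_n ≈ 2110 kN

t_e = 0.707 × 14 = 9.898 mm; A_we = 9.898 × 510 = 5048 mm².
Directional factor: 1.0 + 0.5 sin^1.5(90°) = 1.5.
F_nw = 0.6 × 620 × 1.5 = 558 MPa.
φR_n = 0.75 × 558 × 5048 × 10⁻³ = 2113 kN.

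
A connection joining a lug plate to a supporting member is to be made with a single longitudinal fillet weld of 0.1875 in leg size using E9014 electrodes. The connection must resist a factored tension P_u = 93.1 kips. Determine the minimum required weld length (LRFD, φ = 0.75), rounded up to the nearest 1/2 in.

E90XX → F_EXX = 90 ksi.
Throat t_e = 0.707 × 0.1875 = 0.1326 in.
φr_n = 0.75 × 0.6 × 90 × 0.1326 = 5.369 kips/in.
L_req = P_u / φr_n = 93.1 / 5.369 = 17.34 in total.
Round up → use L = 17.5 in.

L = 17.5 in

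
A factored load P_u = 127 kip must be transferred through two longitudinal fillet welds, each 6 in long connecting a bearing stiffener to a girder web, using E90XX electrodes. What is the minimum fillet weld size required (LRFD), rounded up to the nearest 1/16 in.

E90XX → F_EXX = 90 ksi.
Total weld length L = 12 in.
Required throat t_e = P_u / (φ × 0.6 F_EXX × L) = 127 / (0.75 × 0.6 × 90 × 12) = 0.2613 in.
Required leg w = t_e / 0.707 = 0.3696 in → use 3/8 in.

w = 3/8 in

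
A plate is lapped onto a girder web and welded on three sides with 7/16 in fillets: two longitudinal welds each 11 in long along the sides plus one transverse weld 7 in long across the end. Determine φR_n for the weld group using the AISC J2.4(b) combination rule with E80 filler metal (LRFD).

φR_n ≈ 325 kips

E80XX → F_EXX = 80 ksi.
t_e = 0.707 × 0.4375 = 0.3093 in.
R_nwl = 0.6 × 80 × 0.3093 × 22 = 326.6 kips (longitudinal, 2 welds).
R_nwt = 0.6 × 80 × 0.3093 × 7 = 103.9 kips (transverse, base value).
(i) R_nwl + R_nwt = 430.6 kips; (ii) 0.85 R_nwl + 1.5 R_nwt = 433.5 kips.
R_n = max = 433.5 kips [governs: (ii)]; φR_n = 325.1 kips.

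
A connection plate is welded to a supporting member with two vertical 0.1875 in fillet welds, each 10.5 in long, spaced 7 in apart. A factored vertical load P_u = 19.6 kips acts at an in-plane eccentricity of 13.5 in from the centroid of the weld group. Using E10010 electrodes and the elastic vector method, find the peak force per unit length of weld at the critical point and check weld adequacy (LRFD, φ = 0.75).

f_max ≈ 4.3 kip/in; adequate

E100XX → F_EXX = 100 ksi.
Total weld length L_w = 21 in. Treat welds as unit-width lines.
Polar moment about centroid: J = 2[d³/12 + d(b/2)²] = 2[10.5³/12 + 10.5×3.5²] = 450.2 in³.
Direct shear f_v = P/L_w = 19.6 / 21 = 0.9333 kip/in (vertical).
Torsion M = P·e = 19.6 × 13.5 = 264.6 kip·in.
Critical point at (x, y) = (3.5, 5.25) from centroid. f_tx = M·y/J = 3.086 kip/in; f_ty = M·x/J = 2.057 kip/in.
Resultant f_max = √[f_tx² + (f_v + f_ty)²] = √[3.086² + (0.9333 + 2.057)²] = 4.297 kip/in.
Capacity per unit length: φr_n = 0.75 × 0.6 × 100 × (0.707 × 0.1875) = 5.965 kip/in.
4.297 ≤ 5.965 → adequate.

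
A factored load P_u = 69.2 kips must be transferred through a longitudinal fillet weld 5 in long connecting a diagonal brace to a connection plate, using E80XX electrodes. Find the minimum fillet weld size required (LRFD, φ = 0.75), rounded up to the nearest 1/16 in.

E80XX → F_EXX = 80 ksi.
Total weld length L = 5 in.
Required throat t_e = P_u / (φ × 0.6 F_EXX × L) = 69.2 / (0.75 × 0.6 × 80 × 5) = 0.3844 in.
Required leg w = t_e / 0.707 = 0.5438 in → use 9/16 in.

w = 9/16 in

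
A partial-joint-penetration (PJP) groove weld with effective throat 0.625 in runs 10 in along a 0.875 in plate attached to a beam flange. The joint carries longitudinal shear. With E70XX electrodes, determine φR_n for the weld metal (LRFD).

φR_n ≈ 197 kip

E70XX → F_EXX = 70 ksi.
Effective throat (given) t_e = 0.625 in.
A_we = 0.625 × 10 = 6.25 in².
F_nw = 0.6 F_EXX = 42 ksi.
φR_n = 0.75 × 42 × 6.25 = 196.9 kip.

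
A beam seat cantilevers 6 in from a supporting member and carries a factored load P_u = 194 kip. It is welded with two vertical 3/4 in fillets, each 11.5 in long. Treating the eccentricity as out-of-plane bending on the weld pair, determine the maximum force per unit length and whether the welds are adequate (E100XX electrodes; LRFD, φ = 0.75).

f_max ≈ 27.7 kip/in; NOT adequate

E100XX → F_EXX = 100 ksi.
L_w = 2 × 11.5 = 23 in; section modulus (unit throat) S = 2 × L²/6 = 44.08 in².
Direct shear f_v = P/L_w = 194/23 = 8.435 kip/in.
Moment M = P × e = 194 × 6 = 1164 kip·in; bending f_b = M/S = 26.4 kip/in.
f_max = √(f_v² + f_b²) = √(8.435² + 26.4²) = 27.72 kip/in.
φr_n = 0.75 × 0.6 × 100 × (0.707 × 0.75) = 23.86 kip/in → NOT adequate.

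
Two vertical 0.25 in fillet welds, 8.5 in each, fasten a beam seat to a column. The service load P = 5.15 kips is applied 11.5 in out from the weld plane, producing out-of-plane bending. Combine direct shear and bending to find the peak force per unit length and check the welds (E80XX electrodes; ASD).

f_max ≈ 2.48 kip/in; adequate

E80XX → F_EXX = 80 ksi.
L_w = 2 × 8.5 = 17 in; section modulus (unit throat) S = 2 × L²/6 = 24.08 in².
Direct shear f_v = P/L_w = 5.15/17 = 0.3029 kip/in.
Moment M = P × e = 5.15 × 11.5 = 59.225 kip·in; bending f_b = M/S = 2.459 kip/in.
f_max = √(f_v² + f_b²) = √(0.3029² + 2.459²) = 2.478 kip/in.
r_n/Ω = (1/2.0) × 0.6 × 80 × (0.707 × 0.25) = 4.242 kip/in → adequate.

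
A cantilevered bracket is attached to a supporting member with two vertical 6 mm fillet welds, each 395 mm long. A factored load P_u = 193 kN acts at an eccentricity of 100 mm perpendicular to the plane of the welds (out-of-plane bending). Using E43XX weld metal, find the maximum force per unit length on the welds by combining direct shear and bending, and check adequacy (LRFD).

E43XX → F_EXX = 430 MPa.
L_w = 2 × 395 = 790 mm; section modulus (unit throat) S = 2 × L²/6 = 52010 mm².
Direct shear f_v = P/L_w = 193×10³/790 = 244.3 N/mm.
Moment M = P × e = 193×10³ × 100 = 19300000 N·mm; bending f_b = M/S = 371.1 N/mm.
f_max = √(f_v² + f_b²) = √(244.3² + 371.1²) = 444.3 N/mm.
φr_n = 0.75 × 0.6 × 430 × (0.707 × 6) = 820.8 N/mm → adequate.

f_max ≈ 444 N/mm; adequate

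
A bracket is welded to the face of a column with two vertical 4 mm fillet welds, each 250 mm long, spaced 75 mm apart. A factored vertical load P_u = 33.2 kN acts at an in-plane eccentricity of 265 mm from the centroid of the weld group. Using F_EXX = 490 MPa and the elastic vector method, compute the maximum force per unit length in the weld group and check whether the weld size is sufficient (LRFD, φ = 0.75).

f_max ≈ 372 N/mm; adequate

Total weld length L_w = 500 mm. Treat welds as unit-width lines.
Polar moment about centroid: J = 2[d³/12 + d(b/2)²] = 2[250³/12 + 250×37.5²] = 3307000 mm³.
Direct shear f_v = P/L_w = 33.2×10³ / 500 = 66.4 N/mm (vertical).
Torsion M = P·e = 33.2×10³ × 265 = 8798000 N·mm.
Critical point at (x, y) = (37.5, 125) from centroid. f_tx = M·y/J = 332.5 N/mm; f_ty = M·x/J = 99.76 N/mm.
Resultant f_max = √[f_tx² + (f_v + f_ty)²] = √[332.5² + (66.4 + 99.76)²] = 371.7 N/mm.
Capacity per unit length: φr_n = 0.75 × 0.6 × 490 × (0.707 × 4) = 623.6 N/mm.
371.7 ≤ 623.6 → adequate.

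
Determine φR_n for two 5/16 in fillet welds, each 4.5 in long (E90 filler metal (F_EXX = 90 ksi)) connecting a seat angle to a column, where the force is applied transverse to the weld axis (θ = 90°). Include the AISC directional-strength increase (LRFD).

t_e = 0.707 × 0.3125 = 0.2209 in; A_we = 0.2209 × 9 = 1.988 in².
Directional factor: 1.0 + 0.5 sin^1.5(90°) = 1.5.
F_nw = 0.6 × 90 × 1.5 = 81 ksi.
φR_n = 0.75 × 81 × 1.988 = 120.8 kips.

φR_n ≈ 121 kips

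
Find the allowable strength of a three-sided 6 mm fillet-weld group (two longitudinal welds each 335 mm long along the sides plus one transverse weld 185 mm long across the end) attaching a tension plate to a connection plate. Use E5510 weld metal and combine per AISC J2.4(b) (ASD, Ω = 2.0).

R_n/Ω ≈ 598 kN

E55XX → F_EXX = 550 MPa.
t_e = 0.707 × 6 = 4.242 mm.
R_nwl = 0.6 × 550 × 4.242 × 670 × 10⁻³ = 937.9 kN (longitudinal, 2 welds).
R_nwt = 0.6 × 550 × 4.242 × 185 × 10⁻³ = 259 kN (transverse, base value).
(i) R_nwl + R_nwt = 1197 kN; (ii) 0.85 R_nwl + 1.5 R_nwt = 1186 kN.
R_n = max = 1197 kN [governs: (i)]; R_n/Ω = 598.4 kN.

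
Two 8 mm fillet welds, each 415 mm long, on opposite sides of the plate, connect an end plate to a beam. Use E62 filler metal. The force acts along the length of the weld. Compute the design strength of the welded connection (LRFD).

E62XX → F_EXX = 620 MPa.
Effective throat t_e = 0.707 × 8 = 5.656 mm.
Total length L = 830 mm; A_we = 5.656 × 830 = 4694 mm².
F_nw = 0.6 F_EXX = 0.6 × 620 = 372 MPa.
φR_n = 0.75 × 372 × 4694 × 10⁻³ = 1310 kN.

φR_n ≈ 1310 kN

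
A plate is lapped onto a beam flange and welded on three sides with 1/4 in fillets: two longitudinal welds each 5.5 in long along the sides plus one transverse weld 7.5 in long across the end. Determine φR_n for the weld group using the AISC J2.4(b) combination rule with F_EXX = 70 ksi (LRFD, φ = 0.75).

t_e = 0.707 × 0.25 = 0.1767 in.
R_nwl = 0.6 × 70 × 0.1767 × 11 = 81.66 kips (longitudinal, 2 welds).
R_nwt = 0.6 × 70 × 0.1767 × 7.5 = 55.68 kips (transverse, base value).
(i) R_nwl + R_nwt = 137.3 kips; (ii) 0.85 R_nwl + 1.5 R_nwt = 152.9 kips.
R_n = max = 152.9 kips [governs: (ii)]; φR_n = 114.7 kips.

φR_n ≈ 115 kips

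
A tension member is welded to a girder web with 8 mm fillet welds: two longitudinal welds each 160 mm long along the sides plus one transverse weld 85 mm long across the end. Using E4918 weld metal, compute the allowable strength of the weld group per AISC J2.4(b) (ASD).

E49XX → F_EXX = 490 MPa.
t_e = 0.707 × 8 = 5.656 mm.
R_nwl = 0.6 × 490 × 5.656 × 320 × 10⁻³ = 532.1 kN (longitudinal, 2 welds).
R_nwt = 0.6 × 490 × 5.656 × 85 × 10⁻³ = 141.3 kN (transverse, base value).
(i) R_nwl + R_nwt = 673.5 kN; (ii) 0.85 R_nwl + 1.5 R_nwt = 664.3 kN.
R_n = max = 673.5 kN [governs: (i)]; R_n/Ω = 336.7 kN.

R_n/Ω ≈ 337 kN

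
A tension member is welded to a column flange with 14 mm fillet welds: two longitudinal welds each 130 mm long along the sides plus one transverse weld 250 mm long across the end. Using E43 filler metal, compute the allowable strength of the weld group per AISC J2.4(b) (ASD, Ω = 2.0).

R_n/Ω ≈ 761 kN

E43XX → F_EXX = 430 MPa.
t_e = 0.707 × 14 = 9.898 mm.
R_nwl = 0.6 × 430 × 9.898 × 260 × 10⁻³ = 664 kN (longitudinal, 2 welds).
R_nwt = 0.6 × 430 × 9.898 × 250 × 10⁻³ = 638.4 kN (transverse, base value).
(i) R_nwl + R_nwt = 1302 kN; (ii) 0.85 R_nwl + 1.5 R_nwt = 1522 kN.
R_n = max = 1522 kN [governs: (ii)]; R_n/Ω = 761 kN.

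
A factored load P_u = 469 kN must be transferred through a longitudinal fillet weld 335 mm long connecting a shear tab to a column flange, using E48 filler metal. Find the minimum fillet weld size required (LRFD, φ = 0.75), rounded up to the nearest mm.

w = 10 mm

E48XX → F_EXX = 480 MPa.
Total weld length L = 335 mm.
Required throat t_e = P_u / (φ × 0.6 F_EXX × L) = 469 / (0.75 × 0.6 × 480 × 335 × 10⁻³) = 6.481 mm.
Required leg w = t_e / 0.707 = 9.168 mm → use 10 mm.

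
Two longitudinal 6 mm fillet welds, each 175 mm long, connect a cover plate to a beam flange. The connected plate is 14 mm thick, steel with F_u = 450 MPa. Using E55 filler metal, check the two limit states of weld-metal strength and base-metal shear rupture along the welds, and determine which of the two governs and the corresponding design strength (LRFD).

φR_n ≈ 367 kN (weld metal governs)

E55XX → F_EXX = 550 MPa.
t_e = 0.707 × 6 = 4.242 mm; L = 350 mm.
Weld metal: φR_n = 0.75 × 0.6 × 550 × 4.242 × 350 × 10⁻³ = 367.5 kN.
Base metal (shear rupture): φR_n = 0.75 × 0.6 × 450 × 14 × 350 × 10⁻³ = 992.2 kN.
Governing: weld metal.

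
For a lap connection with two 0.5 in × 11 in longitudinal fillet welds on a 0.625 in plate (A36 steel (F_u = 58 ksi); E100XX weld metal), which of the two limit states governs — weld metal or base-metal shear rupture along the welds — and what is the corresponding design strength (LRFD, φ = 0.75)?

φR_n ≈ 350 kips (weld metal governs)

E100XX → F_EXX = 100 ksi.
t_e = 0.707 × 0.5 = 0.3535 in; L = 22 in.
Weld metal: φR_n = 0.75 × 0.6 × 100 × 0.3535 × 22 = 350 kips.
Base metal (shear rupture): φR_n = 0.75 × 0.6 × 58 × 0.625 × 22 = 358.9 kips.
Governing: weld metal.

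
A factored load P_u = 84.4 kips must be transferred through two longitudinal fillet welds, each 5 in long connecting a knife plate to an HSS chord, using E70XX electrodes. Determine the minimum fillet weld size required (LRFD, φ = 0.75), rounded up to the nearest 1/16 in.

w = 7/16 in

E70XX → F_EXX = 70 ksi.
Total weld length L = 10 in.
Required throat t_e = P_u / (φ × 0.6 F_EXX × L) = 84.4 / (0.75 × 0.6 × 70 × 10) = 0.2679 in.
Required leg w = t_e / 0.707 = 0.379 in → use 7/16 in.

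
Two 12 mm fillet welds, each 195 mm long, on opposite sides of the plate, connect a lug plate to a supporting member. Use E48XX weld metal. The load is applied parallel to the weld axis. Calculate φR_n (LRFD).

φR_n ≈ 715 kN

E48XX → F_EXX = 480 MPa.
Effective throat t_e = 0.707 × 12 = 8.484 mm.
Total length L = 390 mm; A_we = 8.484 × 390 = 3309 mm².
F_nw = 0.6 F_EXX = 0.6 × 480 = 288 MPa.
φR_n = 0.75 × 288 × 3309 × 10⁻³ = 714.7 kN.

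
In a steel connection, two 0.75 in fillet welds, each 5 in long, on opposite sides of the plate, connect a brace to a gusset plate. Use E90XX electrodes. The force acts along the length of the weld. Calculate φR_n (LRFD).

φR_n ≈ 215 kip

E90XX → F_EXX = 90 ksi.
Effective throat t_e = 0.707 × 0.75 = 0.5302 in.
Total length L = 10 in; A_we = 0.5302 × 10 = 5.303 in².
F_nw = 0.6 F_EXX = 0.6 × 90 = 54 ksi.
φR_n = 0.75 × 54 × 5.303 = 214.8 kip.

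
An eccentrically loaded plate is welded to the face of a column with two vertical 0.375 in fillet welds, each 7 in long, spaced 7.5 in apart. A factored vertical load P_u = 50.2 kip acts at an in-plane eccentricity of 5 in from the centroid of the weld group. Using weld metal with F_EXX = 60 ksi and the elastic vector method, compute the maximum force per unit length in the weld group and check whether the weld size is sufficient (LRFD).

f_max ≈ 8.07 kip/in; NOT adequate

Total weld length L_w = 14 in. Treat welds as unit-width lines.
Polar moment about centroid: J = 2[d³/12 + d(b/2)²] = 2[7³/12 + 7×3.75²] = 254 in³.
Direct shear f_v = P/L_w = 50.2 / 14 = 3.586 kip/in (vertical).
Torsion M = P·e = 50.2 × 5 = 251 kip·in.
Critical point at (x, y) = (3.75, 3.5) from centroid. f_tx = M·y/J = 3.458 kip/in; f_ty = M·x/J = 3.705 kip/in.
Resultant f_max = √[f_tx² + (f_v + f_ty)²] = √[3.458² + (3.586 + 3.705)²] = 8.069 kip/in.
Capacity per unit length: φr_n = 0.75 × 0.6 × 60 × (0.707 × 0.375) = 7.158 kip/in.
8.069 > 7.158 → NOT adequate.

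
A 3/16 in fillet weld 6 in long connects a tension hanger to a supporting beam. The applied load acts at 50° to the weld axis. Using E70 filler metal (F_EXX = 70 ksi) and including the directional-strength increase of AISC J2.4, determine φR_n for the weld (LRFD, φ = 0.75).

t_e = 0.707 × 0.1875 = 0.1326 in; A_we = 0.1326 × 6 = 0.7954 in².
Directional factor: 1.0 + 0.5 sin^1.5(50°) = 1.335.
F_nw = 0.6 × 70 × 1.335 = 56.08 ksi.
φR_n = 0.75 × 56.08 × 0.7954 = 33.45 kip.

φR_n ≈ 33.5 kip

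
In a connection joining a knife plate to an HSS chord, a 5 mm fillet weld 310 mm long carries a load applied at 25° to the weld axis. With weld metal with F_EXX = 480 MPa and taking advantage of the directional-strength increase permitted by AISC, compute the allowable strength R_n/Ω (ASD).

R_n/Ω ≈ 179 kN

t_e = 0.707 × 5 = 3.535 mm; A_we = 3.535 × 310 = 1096 mm².
Directional factor: 1.0 + 0.5 sin^1.5(25°) = 1.137.
F_nw = 0.6 × 480 × 1.137 = 327.6 MPa.
R_n/Ω = (327.6 × 1096) / 2.0 × 10⁻³ = 179.5 kN.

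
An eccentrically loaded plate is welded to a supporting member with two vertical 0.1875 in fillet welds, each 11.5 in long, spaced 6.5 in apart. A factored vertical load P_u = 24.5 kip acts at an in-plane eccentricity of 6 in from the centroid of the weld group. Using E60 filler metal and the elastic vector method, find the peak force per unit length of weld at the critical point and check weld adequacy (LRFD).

E60XX → F_EXX = 60 ksi.
Total weld length L_w = 23 in. Treat welds as unit-width lines.
Polar moment about centroid: J = 2[d³/12 + d(b/2)²] = 2[11.5³/12 + 11.5×3.25²] = 496.4 in³.
Direct shear f_v = P/L_w = 24.5 / 23 = 1.065 kip/in (vertical).
Torsion M = P·e = 24.5 × 6 = 147 kip·in.
Critical point at (x, y) = (3.25, 5.75) from centroid. f_tx = M·y/J = 1.703 kip/in; f_ty = M·x/J = 0.9624 kip/in.
Resultant f_max = √[f_tx² + (f_v + f_ty)²] = √[1.703² + (1.065 + 0.9624)²] = 2.648 kip/in.
Capacity per unit length: φr_n = 0.75 × 0.6 × 60 × (0.707 × 0.1875) = 3.579 kip/in.
2.648 ≤ 3.579 → adequate.

f_max ≈ 2.65 kip/in; adequate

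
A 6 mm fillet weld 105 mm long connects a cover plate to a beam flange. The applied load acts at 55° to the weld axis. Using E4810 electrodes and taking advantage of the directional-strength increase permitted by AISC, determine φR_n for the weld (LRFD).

E48XX → F_EXX = 480 MPa.
t_e = 0.707 × 6 = 4.242 mm; A_we = 4.242 × 105 = 445.4 mm².
Directional factor: 1.0 + 0.5 sin^1.5(55°) = 1.371.
F_nw = 0.6 × 480 × 1.371 = 394.8 MPa.
φR_n = 0.75 × 394.8 × 445.4 × 10⁻³ = 131.9 kN.

φR_n ≈ 132 kN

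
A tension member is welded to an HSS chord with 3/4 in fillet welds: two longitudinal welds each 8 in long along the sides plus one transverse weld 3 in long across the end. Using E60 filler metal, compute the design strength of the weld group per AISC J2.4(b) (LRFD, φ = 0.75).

E60XX → F_EXX = 60 ksi.
t_e = 0.707 × 0.75 = 0.5302 in.
R_nwl = 0.6 × 60 × 0.5302 × 16 = 305.4 kip (longitudinal, 2 welds).
R_nwt = 0.6 × 60 × 0.5302 × 3 = 57.27 kip (transverse, base value).
(i) R_nwl + R_nwt = 362.7 kip; (ii) 0.85 R_nwl + 1.5 R_nwt = 345.5 kip.
R_n = max = 362.7 kip [governs: (i)]; φR_n = 272 kip.

φR_n ≈ 272 kip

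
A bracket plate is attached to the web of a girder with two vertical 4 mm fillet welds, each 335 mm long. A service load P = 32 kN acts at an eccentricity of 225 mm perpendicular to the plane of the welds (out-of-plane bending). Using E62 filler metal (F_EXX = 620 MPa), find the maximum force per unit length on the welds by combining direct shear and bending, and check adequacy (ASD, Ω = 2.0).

L_w = 2 × 335 = 670 mm; section modulus (unit throat) S = 2 × L²/6 = 37410 mm².
Direct shear f_v = P/L_w = 32×10³/670 = 47.76 N/mm.
Moment M = P × e = 32×10³ × 225 = 7200000 N·mm; bending f_b = M/S = 192.5 N/mm.
f_max = √(f_v² + f_b²) = √(47.76² + 192.5²) = 198.3 N/mm.
r_n/Ω = (1/2.0) × 0.6 × 620 × (0.707 × 4) = 526 N/mm → adequate.

f_max ≈ 198 N/mm; adequate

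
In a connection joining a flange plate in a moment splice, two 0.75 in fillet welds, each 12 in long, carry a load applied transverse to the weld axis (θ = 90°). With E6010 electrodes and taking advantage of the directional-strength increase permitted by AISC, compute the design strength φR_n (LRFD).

φR_n ≈ 515 kip

E60XX → F_EXX = 60 ksi.
t_e = 0.707 × 0.75 = 0.5302 in; A_we = 0.5302 × 24 = 12.73 in².
Directional factor: 1.0 + 0.5 sin^1.5(90°) = 1.5.
F_nw = 0.6 × 60 × 1.5 = 54 ksi.
φR_n = 0.75 × 54 × 12.73 = 515.4 kip.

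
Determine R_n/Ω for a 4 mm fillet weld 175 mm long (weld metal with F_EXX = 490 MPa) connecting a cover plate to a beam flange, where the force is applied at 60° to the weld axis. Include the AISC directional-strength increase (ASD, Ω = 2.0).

R_n/Ω ≈ 102 kN

t_e = 0.707 × 4 = 2.828 mm; A_we = 2.828 × 175 = 494.9 mm².
Directional factor: 1.0 + 0.5 sin^1.5(60°) = 1.403.
F_nw = 0.6 × 490 × 1.403 = 412.5 MPa.
R_n/Ω = (412.5 × 494.9) / 2.0 × 10⁻³ = 102.1 kN.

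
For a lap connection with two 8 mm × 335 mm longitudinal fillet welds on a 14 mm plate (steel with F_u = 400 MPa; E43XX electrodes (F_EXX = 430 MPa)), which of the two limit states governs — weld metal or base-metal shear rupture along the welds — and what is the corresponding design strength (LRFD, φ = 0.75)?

t_e = 0.707 × 8 = 5.656 mm; L = 670 mm.
Weld metal: φR_n = 0.75 × 0.6 × 430 × 5.656 × 670 × 10⁻³ = 733.3 kN.
Base metal (shear rupture): φR_n = 0.75 × 0.6 × 400 × 14 × 670 × 10⁻³ = 1688 kN.
Governing: weld metal.

φR_n ≈ 733 kN (weld metal governs)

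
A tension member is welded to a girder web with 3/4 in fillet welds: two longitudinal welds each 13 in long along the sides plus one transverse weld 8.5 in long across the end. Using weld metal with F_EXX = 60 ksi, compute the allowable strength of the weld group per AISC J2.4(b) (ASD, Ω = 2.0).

t_e = 0.707 × 0.75 = 0.5302 in.
R_nwl = 0.6 × 60 × 0.5302 × 26 = 496.3 kips (longitudinal, 2 welds).
R_nwt = 0.6 × 60 × 0.5302 × 8.5 = 162.3 kips (transverse, base value).
(i) R_nwl + R_nwt = 658.6 kips; (ii) 0.85 R_nwl + 1.5 R_nwt = 665.3 kips.
R_n = max = 665.3 kips [governs: (ii)]; R_n/Ω = 332.6 kips.

R_n/Ω ≈ 333 kips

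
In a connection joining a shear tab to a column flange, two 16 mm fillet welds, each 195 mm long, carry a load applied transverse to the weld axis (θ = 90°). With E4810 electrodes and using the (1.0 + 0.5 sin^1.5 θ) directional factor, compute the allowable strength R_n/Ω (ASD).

R_n/Ω ≈ 953 kN

E48XX → F_EXX = 480 MPa.
t_e = 0.707 × 16 = 11.31 mm; A_we = 11.31 × 390 = 4412 mm².
Directional factor: 1.0 + 0.5 sin^1.5(90°) = 1.5.
F_nw = 0.6 × 480 × 1.5 = 432 MPa.
R_n/Ω = (432 × 4412) / 2.0 × 10⁻³ = 952.9 kN.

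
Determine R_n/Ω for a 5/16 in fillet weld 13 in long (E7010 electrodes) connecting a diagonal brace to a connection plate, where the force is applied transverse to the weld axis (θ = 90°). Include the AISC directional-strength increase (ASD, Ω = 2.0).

E70XX → F_EXX = 70 ksi.
t_e = 0.707 × 0.3125 = 0.2209 in; A_we = 0.2209 × 13 = 2.872 in².
Directional factor: 1.0 + 0.5 sin^1.5(90°) = 1.5.
F_nw = 0.6 × 70 × 1.5 = 63 ksi.
R_n/Ω = (63 × 2.872) / 2.0 = 90.47 kip.

R_n/Ω ≈ 90.5 kip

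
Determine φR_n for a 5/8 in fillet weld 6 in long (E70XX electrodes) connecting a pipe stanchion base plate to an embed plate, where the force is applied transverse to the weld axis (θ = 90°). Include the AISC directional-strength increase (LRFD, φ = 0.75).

E70XX → F_EXX = 70 ksi.
t_e = 0.707 × 0.625 = 0.4419 in; A_we = 0.4419 × 6 = 2.651 in².
Directional factor: 1.0 + 0.5 sin^1.5(90°) = 1.5.
F_nw = 0.6 × 70 × 1.5 = 63 ksi.
φR_n = 0.75 × 63 × 2.651 = 125.3 kip.

φR_n ≈ 125 kip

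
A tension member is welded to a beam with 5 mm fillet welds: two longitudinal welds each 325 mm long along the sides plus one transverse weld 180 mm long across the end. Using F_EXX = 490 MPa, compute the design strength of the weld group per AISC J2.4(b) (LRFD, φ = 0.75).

φR_n ≈ 647 kN

t_e = 0.707 × 5 = 3.535 mm.
R_nwl = 0.6 × 490 × 3.535 × 650 × 10⁻³ = 675.5 kN (longitudinal, 2 welds).
R_nwt = 0.6 × 490 × 3.535 × 180 × 10⁻³ = 187.1 kN (transverse, base value).
(i) R_nwl + R_nwt = 862.6 kN; (ii) 0.85 R_nwl + 1.5 R_nwt = 854.8 kN.
R_n = max = 862.6 kN [governs: (i)]; φR_n = 647 kN.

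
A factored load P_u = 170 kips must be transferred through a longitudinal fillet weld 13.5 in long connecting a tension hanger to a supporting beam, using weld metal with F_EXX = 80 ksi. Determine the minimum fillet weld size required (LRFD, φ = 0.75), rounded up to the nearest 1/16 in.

Total weld length L = 13.5 in.
Required throat t_e = P_u / (φ × 0.6 F_EXX × L) = 170 / (0.75 × 0.6 × 80 × 13.5) = 0.3498 in.
Required leg w = t_e / 0.707 = 0.4948 in → use 1/2 in.

w = 1/2 in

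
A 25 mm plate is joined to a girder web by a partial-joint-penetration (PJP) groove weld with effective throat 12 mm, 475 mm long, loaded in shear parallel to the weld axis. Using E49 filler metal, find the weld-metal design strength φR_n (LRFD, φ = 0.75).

φR_n ≈ 1260 kN

E49XX → F_EXX = 490 MPa.
Effective throat (given) t_e = 12 mm.
A_we = 12 × 475 = 5700 mm².
F_nw = 0.6 F_EXX = 294 MPa.
φR_n = 0.75 × 294 × 5700 × 10⁻³ = 1257 kN.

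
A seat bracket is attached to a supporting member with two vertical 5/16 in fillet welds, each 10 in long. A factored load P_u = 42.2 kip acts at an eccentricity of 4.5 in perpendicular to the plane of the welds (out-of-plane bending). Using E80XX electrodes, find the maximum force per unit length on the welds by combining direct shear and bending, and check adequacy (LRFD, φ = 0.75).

f_max ≈ 6.08 kip/in; adequate

E80XX → F_EXX = 80 ksi.
L_w = 2 × 10 = 20 in; section modulus (unit throat) S = 2 × L²/6 = 33.33 in².
Direct shear f_v = P/L_w = 42.2/20 = 2.11 kip/in.
Moment M = P × e = 42.2 × 4.5 = 189.9 kip·in; bending f_b = M/S = 5.697 kip/in.
f_max = √(f_v² + f_b²) = √(2.11² + 5.697²) = 6.075 kip/in.
φr_n = 0.75 × 0.6 × 80 × (0.707 × 0.3125) = 7.954 kip/in → adequate.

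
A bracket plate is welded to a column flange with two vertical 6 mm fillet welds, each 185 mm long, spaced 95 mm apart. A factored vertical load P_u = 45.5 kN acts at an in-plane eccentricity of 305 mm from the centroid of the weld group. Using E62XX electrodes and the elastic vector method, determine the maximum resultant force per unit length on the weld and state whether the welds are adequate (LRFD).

E62XX → F_EXX = 620 MPa.
Total weld length L_w = 370 mm. Treat welds as unit-width lines.
Polar moment about centroid: J = 2[d³/12 + d(b/2)²] = 2[185³/12 + 185×47.5²] = 1890000 mm³.
Direct shear f_v = P/L_w = 45.5×10³ / 370 = 123 N/mm (vertical).
Torsion M = P·e = 45.5×10³ × 305 = 13878000 N·mm.
Critical point at (x, y) = (47.5, 92.5) from centroid. f_tx = M·y/J = 679.2 N/mm; f_ty = M·x/J = 348.8 N/mm.
Resultant f_max = √[f_tx² + (f_v + f_ty)²] = √[679.2² + (123 + 348.8)²] = 826.9 N/mm.
Capacity per unit length: φr_n = 0.75 × 0.6 × 620 × (0.707 × 6) = 1184 N/mm.
826.9 ≤ 1184 → adequate.

f_max ≈ 827 N/mm; adequate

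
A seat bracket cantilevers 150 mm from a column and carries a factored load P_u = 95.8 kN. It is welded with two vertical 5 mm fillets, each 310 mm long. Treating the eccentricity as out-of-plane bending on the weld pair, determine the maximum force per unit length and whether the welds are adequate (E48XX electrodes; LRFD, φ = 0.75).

f_max ≈ 474 N/mm; adequate

E48XX → F_EXX = 480 MPa.
L_w = 2 × 310 = 620 mm; section modulus (unit throat) S = 2 × L²/6 = 32030 mm².
Direct shear f_v = P/L_w = 95.8×10³/620 = 154.5 N/mm.
Moment M = P × e = 95.8×10³ × 150 = 14370000 N·mm; bending f_b = M/S = 448.6 N/mm.
f_max = √(f_v² + f_b²) = √(154.5² + 448.6²) = 474.5 N/mm.
φr_n = 0.75 × 0.6 × 480 × (0.707 × 5) = 763.6 N/mm → adequate.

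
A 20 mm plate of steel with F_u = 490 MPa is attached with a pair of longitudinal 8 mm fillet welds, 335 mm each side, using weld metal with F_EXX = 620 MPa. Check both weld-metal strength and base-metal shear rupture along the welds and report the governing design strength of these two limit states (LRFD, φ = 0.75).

t_e = 0.707 × 8 = 5.656 mm; L = 670 mm.
Weld metal: φR_n = 0.75 × 0.6 × 620 × 5.656 × 670 × 10⁻³ = 1057 kN.
Base metal (shear rupture): φR_n = 0.75 × 0.6 × 490 × 20 × 670 × 10⁻³ = 2955 kN.
Governing: weld metal.

φR_n ≈ 1060 kN (weld metal governs)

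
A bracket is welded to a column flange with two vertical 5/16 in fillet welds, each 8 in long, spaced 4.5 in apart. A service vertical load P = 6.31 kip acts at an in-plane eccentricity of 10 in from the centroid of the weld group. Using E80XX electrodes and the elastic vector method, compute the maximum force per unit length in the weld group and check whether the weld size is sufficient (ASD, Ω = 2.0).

E80XX → F_EXX = 80 ksi.
Total weld length L_w = 16 in. Treat welds as unit-width lines.
Polar moment about centroid: J = 2[d³/12 + d(b/2)²] = 2[8³/12 + 8×2.25²] = 166.3 in³.
Direct shear f_v = P/L_w = 6.31 / 16 = 0.3944 kip/in (vertical).
Torsion M = P·e = 6.31 × 10 = 63.1 kip·in.
Critical point at (x, y) = (2.25, 4) from centroid. f_tx = M·y/J = 1.517 kip/in; f_ty = M·x/J = 0.8536 kip/in.
Resultant f_max = √[f_tx² + (f_v + f_ty)²] = √[1.517² + (0.3944 + 0.8536)²] = 1.965 kip/in.
Capacity per unit length: r_n/Ω = (1/2.0) × 0.6 × 80 × (0.707 × 0.3125) = 5.302 kip/in.
1.965 ≤ 5.302 → adequate.

f_max ≈ 1.96 kip/in; adequate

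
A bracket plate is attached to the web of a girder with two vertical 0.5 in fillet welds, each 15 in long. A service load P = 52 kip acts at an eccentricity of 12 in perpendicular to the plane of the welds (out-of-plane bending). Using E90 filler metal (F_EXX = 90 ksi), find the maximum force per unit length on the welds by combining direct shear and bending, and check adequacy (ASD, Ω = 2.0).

f_max ≈ 8.5 kip/in; adequate

L_w = 2 × 15 = 30 in; section modulus (unit throat) S = 2 × L²/6 = 75 in².
Direct shear f_v = P/L_w = 52/30 = 1.733 kip/in.
Moment M = P × e = 52 × 12 = 624 kip·in; bending f_b = M/S = 8.32 kip/in.
f_max = √(f_v² + f_b²) = √(1.733² + 8.32²) = 8.499 kip/in.
r_n/Ω = (1/2.0) × 0.6 × 90 × (0.707 × 0.5) = 9.544 kip/in → adequate.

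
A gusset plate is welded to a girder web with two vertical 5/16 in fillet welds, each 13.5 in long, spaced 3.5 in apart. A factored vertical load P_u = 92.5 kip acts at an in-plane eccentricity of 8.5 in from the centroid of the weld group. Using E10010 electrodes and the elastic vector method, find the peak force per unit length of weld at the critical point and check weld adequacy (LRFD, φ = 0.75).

E100XX → F_EXX = 100 ksi.
Total weld length L_w = 27 in. Treat welds as unit-width lines.
Polar moment about centroid: J = 2[d³/12 + d(b/2)²] = 2[13.5³/12 + 13.5×1.75²] = 492.8 in³.
Direct shear f_v = P/L_w = 92.5 / 27 = 3.426 kip/in (vertical).
Torsion M = P·e = 92.5 × 8.5 = 786.25 kip·in.
Critical point at (x, y) = (1.75, 6.75) from centroid. f_tx = M·y/J = 10.77 kip/in; f_ty = M·x/J = 2.792 kip/in.
Resultant f_max = √[f_tx² + (f_v + f_ty)²] = √[10.77² + (3.426 + 2.792)²] = 12.44 kip/in.
Capacity per unit length: φr_n = 0.75 × 0.6 × 100 × (0.707 × 0.3125) = 9.942 kip/in.
12.44 > 9.942 → NOT adequate.

f_max ≈ 12.4 kip/in; NOT adequate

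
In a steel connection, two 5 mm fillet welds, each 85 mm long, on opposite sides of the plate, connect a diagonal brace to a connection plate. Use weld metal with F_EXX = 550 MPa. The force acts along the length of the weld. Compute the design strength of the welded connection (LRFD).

Effective throat t_e = 0.707 × 5 = 3.535 mm.
Total length L = 170 mm; A_we = 3.535 × 170 = 600.9 mm².
F_nw = 0.6 F_EXX = 0.6 × 550 = 330 MPa.
φR_n = 0.75 × 330 × 600.9 × 10⁻³ = 148.7 kN.

φR_n ≈ 149 kN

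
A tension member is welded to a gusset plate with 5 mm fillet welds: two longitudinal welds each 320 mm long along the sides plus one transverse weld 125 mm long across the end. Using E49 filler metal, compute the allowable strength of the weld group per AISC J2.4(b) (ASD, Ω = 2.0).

E49XX → F_EXX = 490 MPa.
t_e = 0.707 × 5 = 3.535 mm.
R_nwl = 0.6 × 490 × 3.535 × 640 × 10⁻³ = 665.1 kN (longitudinal, 2 welds).
R_nwt = 0.6 × 490 × 3.535 × 125 × 10⁻³ = 129.9 kN (transverse, base value).
(i) R_nwl + R_nwt = 795.1 kN; (ii) 0.85 R_nwl + 1.5 R_nwt = 760.2 kN.
R_n = max = 795.1 kN [governs: (i)]; R_n/Ω = 397.5 kN.

R_n/Ω ≈ 398 kN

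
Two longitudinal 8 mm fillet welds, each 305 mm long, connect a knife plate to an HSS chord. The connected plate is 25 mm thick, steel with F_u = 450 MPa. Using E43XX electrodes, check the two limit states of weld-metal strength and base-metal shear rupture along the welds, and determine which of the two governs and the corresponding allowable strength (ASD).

E43XX → F_EXX = 430 MPa.
t_e = 0.707 × 8 = 5.656 mm; L = 610 mm.
Weld metal: R_n/Ω = (1/2.0) × 0.6 × 430 × 5.656 × 610 × 10⁻³ = 445.1 kN.
Base metal (shear rupture): R_n/Ω = (1/2.0) × 0.6 × 450 × 25 × 610 × 10⁻³ = 2059 kN.
Governing: weld metal.

R_n/Ω ≈ 445 kN (weld metal governs)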